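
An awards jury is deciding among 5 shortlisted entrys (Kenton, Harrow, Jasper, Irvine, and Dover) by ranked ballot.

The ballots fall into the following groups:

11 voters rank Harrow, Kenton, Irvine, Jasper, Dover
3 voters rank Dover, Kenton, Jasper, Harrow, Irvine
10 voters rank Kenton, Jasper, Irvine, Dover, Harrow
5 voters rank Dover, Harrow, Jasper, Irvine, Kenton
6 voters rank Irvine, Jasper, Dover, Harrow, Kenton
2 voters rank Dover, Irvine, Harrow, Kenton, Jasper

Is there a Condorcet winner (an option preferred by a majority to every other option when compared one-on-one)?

Head-to-head results (37 voters total):
Kenton vs Harrow: Harrow wins 24–13.
Kenton vs Jasper: Kenton wins 26–11.
Kenton vs Irvine: Kenton wins 24–13.
Kenton vs Dover: Kenton wins 21–16.
Harrow vs Jasper: Jasper wins 19–18.
Harrow vs Irvine: Harrow wins 19–18.
Harrow vs Dover: Dover wins 26–11.
Jasper vs Irvine: Irvine wins 19–18.
Jasper vs Dover: Jasper wins 27–10.
Irvine vs Dover: Irvine wins 27–10.
No candidate beats all others: Kenton beats Jasper beats Harrow beats Kenton, a majority cycle.

No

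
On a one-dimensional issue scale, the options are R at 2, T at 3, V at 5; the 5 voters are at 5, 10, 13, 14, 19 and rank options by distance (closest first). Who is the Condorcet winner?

V

With single-peaked preferences on a line, the Condorcet winner is the candidate closest to the median voter.
The median voter (position 13) is closest to V at 5.
Check: V vs T — voters closer to V: 5 of 5.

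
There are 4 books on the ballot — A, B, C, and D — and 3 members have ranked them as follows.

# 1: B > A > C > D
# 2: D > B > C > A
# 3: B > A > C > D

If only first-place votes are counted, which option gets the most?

First-place vote totals:
  A: 0
  B: 2
  C: 0
  D: 1
B has the most first-place votes.

B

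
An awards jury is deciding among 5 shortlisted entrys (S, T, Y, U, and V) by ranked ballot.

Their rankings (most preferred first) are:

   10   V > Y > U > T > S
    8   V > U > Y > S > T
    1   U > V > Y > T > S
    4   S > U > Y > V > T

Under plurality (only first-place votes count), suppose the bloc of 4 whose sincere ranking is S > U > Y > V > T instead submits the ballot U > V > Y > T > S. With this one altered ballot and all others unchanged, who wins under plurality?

First-place totals with the altered ballot: S 0, T 0, Y 0, U 5, V 18.
The winner is unchanged: still V.

V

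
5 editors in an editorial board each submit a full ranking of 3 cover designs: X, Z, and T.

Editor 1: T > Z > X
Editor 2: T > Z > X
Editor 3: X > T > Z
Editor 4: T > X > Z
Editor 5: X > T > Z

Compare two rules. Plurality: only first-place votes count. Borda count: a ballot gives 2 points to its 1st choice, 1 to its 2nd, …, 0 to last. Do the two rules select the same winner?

Plurality first-place counts: X 2, Z 0, T 3 → T.
Borda totals: X 5, Z 2, T 8 → T.
The two rules agree on T.

Yes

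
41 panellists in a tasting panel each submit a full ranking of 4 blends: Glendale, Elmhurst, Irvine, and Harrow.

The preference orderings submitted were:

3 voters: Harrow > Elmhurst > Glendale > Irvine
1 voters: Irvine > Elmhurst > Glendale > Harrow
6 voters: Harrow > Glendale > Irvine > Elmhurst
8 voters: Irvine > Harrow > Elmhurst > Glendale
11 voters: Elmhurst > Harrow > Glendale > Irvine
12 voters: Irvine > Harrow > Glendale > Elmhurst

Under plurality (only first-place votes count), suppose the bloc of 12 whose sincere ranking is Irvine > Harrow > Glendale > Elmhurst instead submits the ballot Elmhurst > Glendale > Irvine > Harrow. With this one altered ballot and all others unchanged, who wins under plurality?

First-place totals with the altered ballot: Glendale 0, Elmhurst 23, Irvine 9, Harrow 9.
The switch changes the winner from Irvine to Elmhurst.

Elmhurst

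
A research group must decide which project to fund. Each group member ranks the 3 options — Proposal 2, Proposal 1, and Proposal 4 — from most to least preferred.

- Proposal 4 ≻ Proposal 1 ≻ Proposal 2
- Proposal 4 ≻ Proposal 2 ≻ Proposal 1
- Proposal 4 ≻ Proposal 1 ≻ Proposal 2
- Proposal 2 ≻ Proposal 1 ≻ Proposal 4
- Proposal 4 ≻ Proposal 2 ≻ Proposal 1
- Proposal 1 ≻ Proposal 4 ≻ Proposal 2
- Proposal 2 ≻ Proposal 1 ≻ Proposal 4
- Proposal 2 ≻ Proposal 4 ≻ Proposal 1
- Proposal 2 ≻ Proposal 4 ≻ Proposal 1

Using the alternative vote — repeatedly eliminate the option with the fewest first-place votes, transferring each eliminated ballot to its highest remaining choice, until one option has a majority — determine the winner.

Proposal 4

Round 1: Proposal 2 4, Proposal 4 4, Proposal 1 1. Proposal 1 has the fewest and is eliminated.
Round 2: Proposal 4 5, Proposal 2 4. Proposal 4 has a majority.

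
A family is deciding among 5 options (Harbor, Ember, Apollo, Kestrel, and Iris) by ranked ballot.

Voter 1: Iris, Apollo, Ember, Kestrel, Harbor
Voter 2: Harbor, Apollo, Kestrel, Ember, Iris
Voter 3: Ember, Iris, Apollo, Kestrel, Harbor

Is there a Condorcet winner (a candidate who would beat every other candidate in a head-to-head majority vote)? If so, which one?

Head-to-head results (3 voters total):
Harbor vs Ember: Ember wins 2–1.
Harbor vs Apollo: Apollo wins 2–1.
Harbor vs Kestrel: Kestrel wins 2–1.
Harbor vs Iris: Iris wins 2–1.
Ember vs Apollo: Apollo wins 2–1.
Ember vs Kestrel: Ember wins 2–1.
Ember vs Iris: Ember wins 2–1.
Apollo vs Kestrel: Apollo wins 3–0.
Apollo vs Iris: Iris wins 2–1.
Kestrel vs Iris: Iris wins 2–1.
No candidate beats all others: Ember beats Iris beats Apollo beats Ember, a majority cycle.

No Condorcet winner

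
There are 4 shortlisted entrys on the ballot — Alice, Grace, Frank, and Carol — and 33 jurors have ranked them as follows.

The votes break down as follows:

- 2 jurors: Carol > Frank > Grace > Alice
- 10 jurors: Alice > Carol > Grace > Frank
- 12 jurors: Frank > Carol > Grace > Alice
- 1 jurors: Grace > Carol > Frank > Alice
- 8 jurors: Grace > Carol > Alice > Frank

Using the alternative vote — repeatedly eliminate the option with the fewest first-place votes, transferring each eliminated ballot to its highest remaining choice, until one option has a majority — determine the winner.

Round 1: Frank 12, Alice 10, Grace 9, Carol 2. Carol has the fewest and is eliminated.
Round 2: Frank 14, Alice 10, Grace 9. Grace has the fewest and is eliminated.
Round 3: Alice 18, Frank 15. Alice has a majority.

Alice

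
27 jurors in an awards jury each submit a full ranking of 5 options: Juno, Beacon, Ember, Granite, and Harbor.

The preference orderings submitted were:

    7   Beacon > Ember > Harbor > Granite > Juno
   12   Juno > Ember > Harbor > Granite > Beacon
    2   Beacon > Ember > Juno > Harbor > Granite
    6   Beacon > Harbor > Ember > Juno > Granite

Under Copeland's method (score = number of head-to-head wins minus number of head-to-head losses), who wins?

Pairwise results:
  Juno vs Beacon: Beacon wins 15–12.
  Juno vs Ember: Ember wins 15–12.
  Juno vs Granite: Juno wins 20–7.
  Juno vs Harbor: Juno wins 14–13.
  Beacon vs Ember: Beacon wins 15–12.
  Beacon vs Granite: Beacon wins 15–12.
  Beacon vs Harbor: Beacon wins 15–12.
  Ember vs Granite: Ember wins 27–0.
  Ember vs Harbor: Ember wins 21–6.
  Granite vs Harbor: Harbor wins 27–0.
Copeland scores (wins − losses):
  Juno: 2 − 2 = 0
  Beacon: 4 − 0 = 4
  Ember: 3 − 1 = 2
  Granite: 0 − 4 = -4
  Harbor: 1 − 3 = -2
Beacon has the best Copeland score.

Beacon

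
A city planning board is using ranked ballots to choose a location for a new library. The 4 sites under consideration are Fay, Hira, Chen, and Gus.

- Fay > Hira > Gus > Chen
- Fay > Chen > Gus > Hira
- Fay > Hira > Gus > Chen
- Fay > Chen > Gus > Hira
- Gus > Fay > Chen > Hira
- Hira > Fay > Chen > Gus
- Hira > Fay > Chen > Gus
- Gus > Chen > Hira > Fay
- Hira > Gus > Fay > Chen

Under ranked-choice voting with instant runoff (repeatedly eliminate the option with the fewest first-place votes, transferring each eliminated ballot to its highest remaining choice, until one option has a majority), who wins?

Round 1: Fay 4, Hira 3, Gus 2, Chen 0. Chen has the fewest and is eliminated.
Round 2: Fay 4, Hira 3, Gus 2. Gus has the fewest and is eliminated.
Round 3: Fay 5, Hira 4. Fay has a majority.

Fay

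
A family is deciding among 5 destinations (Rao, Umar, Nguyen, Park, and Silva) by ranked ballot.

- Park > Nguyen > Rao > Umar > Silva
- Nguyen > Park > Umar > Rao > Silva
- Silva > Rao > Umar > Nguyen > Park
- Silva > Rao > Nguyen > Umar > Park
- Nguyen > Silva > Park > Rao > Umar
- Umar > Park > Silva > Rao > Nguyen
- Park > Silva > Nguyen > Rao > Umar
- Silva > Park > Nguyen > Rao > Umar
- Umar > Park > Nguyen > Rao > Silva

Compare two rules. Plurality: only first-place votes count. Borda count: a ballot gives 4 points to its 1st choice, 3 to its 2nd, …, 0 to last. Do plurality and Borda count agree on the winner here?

Plurality first-place counts: Rao 0, Umar 2, Nguyen 2, Park 2, Silva 3 → Silva.
Borda totals: Rao 14, Umar 14, Nguyen 20, Park 22, Silva 20 → Park.
The two rules disagree: plurality picks Silva, Borda picks Park.

No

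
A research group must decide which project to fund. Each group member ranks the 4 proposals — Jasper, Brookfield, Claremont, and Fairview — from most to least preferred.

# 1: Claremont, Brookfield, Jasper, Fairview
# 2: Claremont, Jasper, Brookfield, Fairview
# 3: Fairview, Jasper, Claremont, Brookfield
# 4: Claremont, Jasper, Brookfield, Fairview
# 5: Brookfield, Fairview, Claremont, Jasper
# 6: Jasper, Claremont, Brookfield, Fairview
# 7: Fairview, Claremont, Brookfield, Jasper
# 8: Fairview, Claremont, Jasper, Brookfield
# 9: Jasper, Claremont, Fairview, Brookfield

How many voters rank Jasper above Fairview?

5

Ballots ranking Jasper above Fairview: 5.
Ballots ranking Fairview above Jasper: 4.
So 5 of 9 voters prefer Jasper to Fairview.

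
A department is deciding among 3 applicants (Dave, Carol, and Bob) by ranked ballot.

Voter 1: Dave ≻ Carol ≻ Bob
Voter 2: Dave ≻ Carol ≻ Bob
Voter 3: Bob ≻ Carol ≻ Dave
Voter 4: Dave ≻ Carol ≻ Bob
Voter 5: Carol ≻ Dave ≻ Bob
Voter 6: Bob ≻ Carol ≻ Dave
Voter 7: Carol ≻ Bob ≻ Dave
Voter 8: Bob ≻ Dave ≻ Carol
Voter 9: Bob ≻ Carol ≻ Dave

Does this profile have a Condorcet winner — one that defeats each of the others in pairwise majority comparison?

Head-to-head results (9 voters total):
Dave vs Carol: Carol wins 5–4.
Dave vs Bob: Bob wins 5–4.
Carol vs Bob: Carol wins 5–4.
Carol beats each rival — Dave (5–4), Bob (5–4) — so Carol is the Condorcet winner.

Yes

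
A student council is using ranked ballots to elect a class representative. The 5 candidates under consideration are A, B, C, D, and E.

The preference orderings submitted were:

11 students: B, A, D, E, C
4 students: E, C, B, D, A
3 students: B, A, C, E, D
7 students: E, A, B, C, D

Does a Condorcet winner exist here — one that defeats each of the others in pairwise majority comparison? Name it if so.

Head-to-head results (25 voters total):
A vs B: B wins 18–7.
A vs C: A wins 21–4.
A vs D: A wins 21–4.
A vs E: A wins 14–11.
B vs C: B wins 21–4.
B vs D: B wins 25–0.
B vs E: B wins 14–11.
C vs D: C wins 14–11.
C vs E: E wins 22–3.
D vs E: E wins 14–11.
B beats each rival — A (18–7), C (21–4), D (25–0), E (14–11) — so B is the Condorcet winner.

B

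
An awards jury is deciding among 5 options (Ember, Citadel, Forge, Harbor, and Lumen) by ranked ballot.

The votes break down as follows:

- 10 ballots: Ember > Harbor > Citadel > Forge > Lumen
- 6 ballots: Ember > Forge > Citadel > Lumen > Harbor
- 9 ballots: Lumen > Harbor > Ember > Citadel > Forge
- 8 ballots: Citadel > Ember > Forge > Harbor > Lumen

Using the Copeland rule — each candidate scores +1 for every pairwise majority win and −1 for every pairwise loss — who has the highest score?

Pairwise results:
  Ember vs Citadel: Ember wins 25–8.
  Ember vs Forge: Ember wins 33–0.
  Ember vs Harbor: Ember wins 24–9.
  Ember vs Lumen: Ember wins 24–9.
  Citadel vs Forge: Citadel wins 27–6.
  Citadel vs Harbor: Harbor wins 19–14.
  Citadel vs Lumen: Citadel wins 24–9.
  Forge vs Harbor: Harbor wins 19–14.
  Forge vs Lumen: Forge wins 24–9.
  Harbor vs Lumen: Harbor wins 18–15.
Copeland scores (wins − losses):
  Ember: 4 − 0 = 4
  Citadel: 2 − 2 = 0
  Forge: 1 − 3 = -2
  Harbor: 3 − 1 = 2
  Lumen: 0 − 4 = -4
Ember has the best Copeland score.

Ember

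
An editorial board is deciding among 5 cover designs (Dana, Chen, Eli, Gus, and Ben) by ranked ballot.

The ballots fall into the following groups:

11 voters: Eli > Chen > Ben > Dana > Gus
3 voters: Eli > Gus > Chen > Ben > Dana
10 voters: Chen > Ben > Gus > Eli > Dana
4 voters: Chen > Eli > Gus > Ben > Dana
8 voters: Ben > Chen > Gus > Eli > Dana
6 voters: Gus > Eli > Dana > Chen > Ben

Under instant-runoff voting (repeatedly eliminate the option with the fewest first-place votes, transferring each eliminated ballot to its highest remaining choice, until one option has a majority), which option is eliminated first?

Round 1: Chen 14, Eli 14, Ben 8, Gus 6, Dana 0. Dana has the fewest and is eliminated.
Round 2: Chen 14, Eli 14, Ben 8, Gus 6. Gus has the fewest and is eliminated.
Round 3: Eli 20, Chen 14, Ben 8. Ben has the fewest and is eliminated.
Round 4: Chen 22, Eli 20. Chen has a majority.

Dana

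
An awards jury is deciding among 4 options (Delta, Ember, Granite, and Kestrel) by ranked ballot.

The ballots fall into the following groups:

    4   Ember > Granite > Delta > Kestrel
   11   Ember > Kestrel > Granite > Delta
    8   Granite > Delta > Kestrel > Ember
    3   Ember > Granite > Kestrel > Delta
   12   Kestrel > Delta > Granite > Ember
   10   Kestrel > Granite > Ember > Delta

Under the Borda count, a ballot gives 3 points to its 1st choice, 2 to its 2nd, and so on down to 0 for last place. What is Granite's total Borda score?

81

Borda scores:
  Delta: 4·1 + 11·0 + 8·2 + 3·0 + 12·2 + 10·0 = 44
  Ember: 4·3 + 11·3 + 8·0 + 3·3 + 12·0 + 10·1 = 64
  Granite: 4·2 + 11·1 + 8·3 + 3·2 + 12·1 + 10·2 = 81
  Kestrel: 4·0 + 11·2 + 8·1 + 3·1 + 12·3 + 10·3 = 99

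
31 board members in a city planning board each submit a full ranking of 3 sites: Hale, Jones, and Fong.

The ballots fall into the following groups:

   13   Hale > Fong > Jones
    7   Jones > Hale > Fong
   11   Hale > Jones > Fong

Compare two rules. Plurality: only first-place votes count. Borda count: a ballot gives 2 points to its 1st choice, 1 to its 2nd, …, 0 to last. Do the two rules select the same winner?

Plurality first-place counts: Hale 24, Jones 7, Fong 0 → Hale.
Borda totals: Hale 55, Jones 25, Fong 13 → Hale.
The two rules agree on Hale.

Yes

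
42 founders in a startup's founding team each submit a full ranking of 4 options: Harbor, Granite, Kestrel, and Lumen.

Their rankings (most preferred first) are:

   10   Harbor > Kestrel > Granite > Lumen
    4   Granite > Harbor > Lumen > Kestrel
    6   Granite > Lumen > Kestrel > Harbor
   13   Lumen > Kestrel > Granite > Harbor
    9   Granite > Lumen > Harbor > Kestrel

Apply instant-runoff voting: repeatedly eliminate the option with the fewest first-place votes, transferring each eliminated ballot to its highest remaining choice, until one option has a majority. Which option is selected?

Granite

Round 1: Granite 19, Lumen 13, Harbor 10, Kestrel 0. Kestrel has the fewest and is eliminated.
Round 2: Granite 19, Lumen 13, Harbor 10. Harbor has the fewest and is eliminated.
Round 3: Granite 29, Lumen 13. Granite has a majority.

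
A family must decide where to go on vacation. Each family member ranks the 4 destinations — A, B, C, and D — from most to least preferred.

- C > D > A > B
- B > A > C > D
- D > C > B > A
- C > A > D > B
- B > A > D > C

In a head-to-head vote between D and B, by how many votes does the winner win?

Ballots ranking D above B: 3.
Ballots ranking B above D: 2.
D wins 3–2, a margin of 1.

1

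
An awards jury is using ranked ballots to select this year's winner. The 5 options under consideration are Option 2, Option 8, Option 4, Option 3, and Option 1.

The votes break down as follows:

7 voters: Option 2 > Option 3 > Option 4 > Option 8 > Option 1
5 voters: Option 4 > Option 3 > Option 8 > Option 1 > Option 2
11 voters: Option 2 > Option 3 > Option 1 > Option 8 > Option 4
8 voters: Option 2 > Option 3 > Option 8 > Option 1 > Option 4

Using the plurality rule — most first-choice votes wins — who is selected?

First-place vote totals:
  Option 2: 26
  Option 8: 0
  Option 4: 5
  Option 3: 0
  Option 1: 0
Option 2 has the most first-place votes.

Option 2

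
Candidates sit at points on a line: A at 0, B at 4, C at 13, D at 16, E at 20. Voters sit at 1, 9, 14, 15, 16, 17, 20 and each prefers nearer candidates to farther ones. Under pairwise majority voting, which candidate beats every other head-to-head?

With single-peaked preferences on a line, the Condorcet winner is the candidate closest to the median voter.
The median voter (position 15) is closest to D at 16.
Check: D vs C — voters closer to D: 4 of 7.

D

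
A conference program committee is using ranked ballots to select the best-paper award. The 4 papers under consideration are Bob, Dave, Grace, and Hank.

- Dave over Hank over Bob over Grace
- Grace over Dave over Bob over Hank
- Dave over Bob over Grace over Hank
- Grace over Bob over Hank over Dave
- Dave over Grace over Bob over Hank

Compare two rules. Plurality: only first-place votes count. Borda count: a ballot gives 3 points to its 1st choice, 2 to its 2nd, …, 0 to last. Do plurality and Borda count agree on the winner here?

Plurality first-place counts: Bob 0, Dave 3, Grace 2, Hank 0 → Dave.
Borda totals: Bob 7, Dave 11, Grace 9, Hank 3 → Dave.
The two rules agree on Dave.

Yes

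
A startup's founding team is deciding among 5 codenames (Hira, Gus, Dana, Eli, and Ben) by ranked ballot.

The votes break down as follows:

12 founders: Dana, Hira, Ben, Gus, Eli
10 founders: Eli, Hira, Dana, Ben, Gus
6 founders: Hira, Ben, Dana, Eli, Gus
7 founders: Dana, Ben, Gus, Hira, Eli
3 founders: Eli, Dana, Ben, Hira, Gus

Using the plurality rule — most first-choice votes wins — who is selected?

First-place vote totals:
  Hira: 6
  Gus: 0
  Dana: 19
  Eli: 13
  Ben: 0
Dana has the most first-place votes.

Dana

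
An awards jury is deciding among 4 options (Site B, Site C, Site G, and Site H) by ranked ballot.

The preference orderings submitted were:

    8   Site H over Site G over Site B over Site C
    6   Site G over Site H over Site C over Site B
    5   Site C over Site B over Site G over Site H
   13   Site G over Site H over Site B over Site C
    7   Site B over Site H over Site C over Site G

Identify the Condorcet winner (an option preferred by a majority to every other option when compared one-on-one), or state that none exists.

Site G

Head-to-head results (39 voters total):
Site B vs Site C: Site B wins 28–11.
Site B vs Site G: Site G wins 27–12.
Site B vs Site H: Site H wins 27–12.
Site C vs Site G: Site G wins 27–12.
Site C vs Site H: Site H wins 34–5.
Site G vs Site H: Site G wins 24–15.
Site G beats each rival — Site B (27–12), Site C (27–12), Site H (24–15) — so Site G is the Condorcet winner.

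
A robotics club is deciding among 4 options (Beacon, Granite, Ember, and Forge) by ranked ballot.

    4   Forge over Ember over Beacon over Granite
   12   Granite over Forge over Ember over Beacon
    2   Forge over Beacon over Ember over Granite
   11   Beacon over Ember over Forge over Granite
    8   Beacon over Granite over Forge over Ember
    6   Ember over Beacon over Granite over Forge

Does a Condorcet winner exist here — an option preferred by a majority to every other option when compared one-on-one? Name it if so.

Head-to-head results (43 voters total):
Beacon vs Granite: Beacon wins 31–12.
Beacon vs Ember: Ember wins 22–21.
Beacon vs Forge: Beacon wins 25–18.
Granite vs Ember: Ember wins 23–20.
Granite vs Forge: Granite wins 26–17.
Ember vs Forge: Forge wins 26–17.
No candidate beats all others: Beacon beats Forge beats Ember beats Beacon, a majority cycle.

No Condorcet winner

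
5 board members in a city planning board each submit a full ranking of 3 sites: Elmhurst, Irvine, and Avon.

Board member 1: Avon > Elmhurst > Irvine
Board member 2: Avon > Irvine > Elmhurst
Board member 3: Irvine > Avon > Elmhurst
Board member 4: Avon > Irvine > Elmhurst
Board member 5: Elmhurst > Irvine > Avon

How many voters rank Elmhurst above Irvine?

Ballots ranking Elmhurst above Irvine: 2.
Ballots ranking Irvine above Elmhurst: 3.
So 2 of 5 voters prefer Elmhurst to Irvine.

2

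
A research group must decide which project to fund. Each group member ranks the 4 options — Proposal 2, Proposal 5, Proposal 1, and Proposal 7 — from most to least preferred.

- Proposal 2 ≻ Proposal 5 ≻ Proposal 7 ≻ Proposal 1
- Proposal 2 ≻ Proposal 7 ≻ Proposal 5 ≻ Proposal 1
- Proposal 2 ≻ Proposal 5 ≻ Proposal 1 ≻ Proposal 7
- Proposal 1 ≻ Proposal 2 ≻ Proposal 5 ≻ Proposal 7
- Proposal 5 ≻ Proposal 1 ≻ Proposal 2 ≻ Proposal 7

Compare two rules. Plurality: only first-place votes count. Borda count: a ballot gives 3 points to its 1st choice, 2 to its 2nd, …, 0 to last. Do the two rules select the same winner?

Plurality first-place counts: Proposal 2 3, Proposal 5 1, Proposal 1 1, Proposal 7 0 → Proposal 2.
Borda totals: Proposal 2 12, Proposal 5 9, Proposal 1 6, Proposal 7 3 → Proposal 2.
The two rules agree on Proposal 2.

Yes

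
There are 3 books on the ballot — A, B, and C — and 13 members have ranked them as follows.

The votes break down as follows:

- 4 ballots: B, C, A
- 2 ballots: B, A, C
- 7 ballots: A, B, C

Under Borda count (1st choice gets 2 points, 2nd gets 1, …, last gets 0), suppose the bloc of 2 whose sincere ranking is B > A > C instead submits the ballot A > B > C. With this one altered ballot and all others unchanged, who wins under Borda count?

A

Borda totals with the altered ballot: A 18, B 17, C 4.
The switch changes the winner from B to A.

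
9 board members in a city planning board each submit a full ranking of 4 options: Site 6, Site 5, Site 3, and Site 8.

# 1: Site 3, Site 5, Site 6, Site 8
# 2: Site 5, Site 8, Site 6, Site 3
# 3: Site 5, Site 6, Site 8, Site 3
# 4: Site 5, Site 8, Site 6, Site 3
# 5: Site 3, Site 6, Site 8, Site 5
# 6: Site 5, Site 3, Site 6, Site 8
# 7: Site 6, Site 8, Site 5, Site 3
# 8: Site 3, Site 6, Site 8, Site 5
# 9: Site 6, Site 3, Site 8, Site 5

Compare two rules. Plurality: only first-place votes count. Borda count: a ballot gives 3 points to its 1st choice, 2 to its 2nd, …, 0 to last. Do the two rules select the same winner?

Plurality first-place counts: Site 6 2, Site 5 4, Site 3 3, Site 8 0 → Site 5.
Borda totals: Site 6 16, Site 5 15, Site 3 13, Site 8 10 → Site 6.
The two rules disagree: plurality picks Site 5, Borda picks Site 6.

No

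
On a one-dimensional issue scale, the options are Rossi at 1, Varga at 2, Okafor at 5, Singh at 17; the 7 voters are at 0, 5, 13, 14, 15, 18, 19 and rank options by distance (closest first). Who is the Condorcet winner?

Singh

With single-peaked preferences on a line, the Condorcet winner is the candidate closest to the median voter.
The median voter (position 14) is closest to Singh at 17.
Check: Singh vs Varga — voters closer to Singh: 5 of 7.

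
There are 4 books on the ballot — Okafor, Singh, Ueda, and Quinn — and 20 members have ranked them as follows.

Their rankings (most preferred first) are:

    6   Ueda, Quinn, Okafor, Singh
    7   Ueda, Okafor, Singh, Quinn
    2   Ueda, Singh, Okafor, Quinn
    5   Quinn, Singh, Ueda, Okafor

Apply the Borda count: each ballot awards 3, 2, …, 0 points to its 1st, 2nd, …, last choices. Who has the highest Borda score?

Borda scores:
  Okafor: 6·1 + 7·2 + 2·1 + 5·0 = 22
  Singh: 6·0 + 7·1 + 2·2 + 5·2 = 21
  Ueda: 6·3 + 7·3 + 2·3 + 5·1 = 50
  Quinn: 6·2 + 7·0 + 2·0 + 5·3 = 27
Ueda has the highest total.

Ueda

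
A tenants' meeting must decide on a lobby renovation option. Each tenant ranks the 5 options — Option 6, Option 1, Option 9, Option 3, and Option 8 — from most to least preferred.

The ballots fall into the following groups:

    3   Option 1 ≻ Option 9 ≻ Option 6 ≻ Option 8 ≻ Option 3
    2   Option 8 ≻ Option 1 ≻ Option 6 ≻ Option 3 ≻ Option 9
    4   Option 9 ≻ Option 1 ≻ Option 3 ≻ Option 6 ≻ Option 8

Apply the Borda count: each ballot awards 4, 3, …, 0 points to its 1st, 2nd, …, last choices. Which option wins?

Option 1

Borda scores:
  Option 6: 3·2 + 2·2 + 4·1 = 14
  Option 1: 3·4 + 2·3 + 4·3 = 30
  Option 9: 3·3 + 2·0 + 4·4 = 25
  Option 3: 3·0 + 2·1 + 4·2 = 10
  Option 8: 3·1 + 2·4 + 4·0 = 11
Option 1 has the highest total.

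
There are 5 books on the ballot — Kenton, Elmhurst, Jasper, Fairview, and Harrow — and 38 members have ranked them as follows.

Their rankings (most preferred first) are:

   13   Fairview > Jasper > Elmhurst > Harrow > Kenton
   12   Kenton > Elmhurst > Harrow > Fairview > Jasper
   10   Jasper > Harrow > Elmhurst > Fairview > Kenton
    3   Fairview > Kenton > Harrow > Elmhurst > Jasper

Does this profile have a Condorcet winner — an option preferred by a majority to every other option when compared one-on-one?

Head-to-head results (38 voters total):
Kenton vs Elmhurst: Elmhurst wins 23–15.
Kenton vs Jasper: Jasper wins 23–15.
Kenton vs Fairview: Fairview wins 26–12.
Kenton vs Harrow: Harrow wins 23–15.
Elmhurst vs Jasper: Jasper wins 23–15.
Elmhurst vs Fairview: Elmhurst wins 22–16.
Elmhurst vs Harrow: Elmhurst wins 25–13.
Jasper vs Fairview: Fairview wins 28–10.
Jasper vs Harrow: Jasper wins 23–15.
Fairview vs Harrow: Harrow wins 22–16.
No candidate beats all others: Elmhurst beats Fairview beats Jasper beats Elmhurst, a majority cycle.

No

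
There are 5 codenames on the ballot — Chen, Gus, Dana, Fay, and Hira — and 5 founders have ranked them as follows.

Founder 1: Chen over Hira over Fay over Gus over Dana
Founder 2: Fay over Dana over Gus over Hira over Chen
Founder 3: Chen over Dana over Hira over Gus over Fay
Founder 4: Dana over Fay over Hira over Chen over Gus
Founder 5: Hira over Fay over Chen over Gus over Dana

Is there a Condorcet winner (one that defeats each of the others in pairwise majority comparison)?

No

Head-to-head results (5 voters total):
Chen vs Gus: Chen wins 4–1.
Chen vs Dana: Chen wins 3–2.
Chen vs Fay: Fay wins 3–2.
Chen vs Hira: Hira wins 3–2.
Gus vs Dana: Dana wins 3–2.
Gus vs Fay: Fay wins 4–1.
Gus vs Hira: Hira wins 4–1.
Dana vs Fay: Fay wins 3–2.
Dana vs Hira: Dana wins 3–2.
Fay vs Hira: Hira wins 3–2.
No candidate beats all others: Chen beats Dana beats Hira beats Chen, a majority cycle.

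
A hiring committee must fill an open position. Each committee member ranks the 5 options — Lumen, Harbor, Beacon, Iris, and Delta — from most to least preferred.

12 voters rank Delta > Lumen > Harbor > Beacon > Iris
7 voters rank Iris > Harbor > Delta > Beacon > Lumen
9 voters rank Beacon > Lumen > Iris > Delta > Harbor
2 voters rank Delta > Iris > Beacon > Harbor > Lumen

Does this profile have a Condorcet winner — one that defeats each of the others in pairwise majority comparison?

Head-to-head results (30 voters total):
Lumen vs Harbor: Lumen wins 21–9.
Lumen vs Beacon: Beacon wins 18–12.
Lumen vs Iris: Lumen wins 21–9.
Lumen vs Delta: Delta wins 21–9.
Harbor vs Beacon: Harbor wins 19–11.
Harbor vs Iris: Iris wins 18–12.
Harbor vs Delta: Delta wins 23–7.
Beacon vs Iris: Beacon wins 21–9.
Beacon vs Delta: Delta wins 21–9.
Iris vs Delta: Iris wins 16–14.
No candidate beats all others: Lumen beats Harbor beats Beacon beats Lumen, a majority cycle.

No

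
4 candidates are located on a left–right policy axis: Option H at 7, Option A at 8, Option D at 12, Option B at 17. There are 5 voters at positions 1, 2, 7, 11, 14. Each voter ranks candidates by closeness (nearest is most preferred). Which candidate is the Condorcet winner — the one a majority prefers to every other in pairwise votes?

Option H

With single-peaked preferences on a line, the Condorcet winner is the candidate closest to the median voter.
The median voter (position 7) is closest to Option H at 7.
Check: Option H vs Option B — voters closer to Option H: 4 of 5.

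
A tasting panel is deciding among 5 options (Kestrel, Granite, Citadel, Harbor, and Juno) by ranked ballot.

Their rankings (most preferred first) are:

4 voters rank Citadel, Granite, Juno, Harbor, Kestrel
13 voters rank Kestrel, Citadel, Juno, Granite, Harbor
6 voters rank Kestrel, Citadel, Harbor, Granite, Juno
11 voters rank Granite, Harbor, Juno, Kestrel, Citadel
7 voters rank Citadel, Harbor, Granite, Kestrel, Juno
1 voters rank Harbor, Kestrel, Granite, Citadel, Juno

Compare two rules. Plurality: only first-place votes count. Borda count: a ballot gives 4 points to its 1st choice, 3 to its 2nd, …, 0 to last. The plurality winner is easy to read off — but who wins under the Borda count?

Citadel

Plurality first-place counts: Kestrel 19, Granite 11, Citadel 11, Harbor 1, Juno 0 → Kestrel.
Borda totals: Kestrel 97, Granite 91, Citadel 102, Harbor 74, Juno 56 → Citadel.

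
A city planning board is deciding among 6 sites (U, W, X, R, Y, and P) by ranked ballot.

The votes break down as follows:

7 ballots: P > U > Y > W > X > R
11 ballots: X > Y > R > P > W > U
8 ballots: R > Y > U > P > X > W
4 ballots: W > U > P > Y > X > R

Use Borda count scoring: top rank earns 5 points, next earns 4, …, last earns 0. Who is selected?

Y

Borda scores:
  U: 7·4 + 11·0 + 8·3 + 4·4 = 68
  W: 7·2 + 11·1 + 8·0 + 4·5 = 45
  X: 7·1 + 11·5 + 8·1 + 4·1 = 74
  R: 7·0 + 11·3 + 8·5 + 4·0 = 73
  Y: 7·3 + 11·4 + 8·4 + 4·2 = 105
  P: 7·5 + 11·2 + 8·2 + 4·3 = 85
Y has the highest total.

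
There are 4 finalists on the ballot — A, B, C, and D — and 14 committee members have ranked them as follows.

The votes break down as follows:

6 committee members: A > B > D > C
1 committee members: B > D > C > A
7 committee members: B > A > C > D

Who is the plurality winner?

B

First-place vote totals:
  A: 6
  B: 8
  C: 0
  D: 0
B has the most first-place votes.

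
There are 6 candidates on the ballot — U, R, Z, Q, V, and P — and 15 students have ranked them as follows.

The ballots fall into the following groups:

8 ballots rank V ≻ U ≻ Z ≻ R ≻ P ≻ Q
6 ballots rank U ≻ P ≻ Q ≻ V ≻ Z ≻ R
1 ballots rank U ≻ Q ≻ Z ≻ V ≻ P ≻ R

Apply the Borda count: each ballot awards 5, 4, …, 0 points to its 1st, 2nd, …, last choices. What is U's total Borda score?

67

Borda scores:
  U: 8·4 + 6·5 + 5 = 67
  R: 8·2 + 6·0 + 0 = 16
  Z: 8·3 + 6·1 + 3 = 33
  Q: 8·0 + 6·3 + 4 = 22
  V: 8·5 + 6·2 + 2 = 54
  P: 8·1 + 6·4 + 1 = 33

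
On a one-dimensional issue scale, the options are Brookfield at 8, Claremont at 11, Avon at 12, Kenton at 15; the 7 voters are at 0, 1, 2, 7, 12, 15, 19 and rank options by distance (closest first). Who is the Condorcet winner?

Brookfield

With single-peaked preferences on a line, the Condorcet winner is the candidate closest to the median voter.
The median voter (position 7) is closest to Brookfield at 8.
Check: Brookfield vs Kenton — voters closer to Brookfield: 4 of 7.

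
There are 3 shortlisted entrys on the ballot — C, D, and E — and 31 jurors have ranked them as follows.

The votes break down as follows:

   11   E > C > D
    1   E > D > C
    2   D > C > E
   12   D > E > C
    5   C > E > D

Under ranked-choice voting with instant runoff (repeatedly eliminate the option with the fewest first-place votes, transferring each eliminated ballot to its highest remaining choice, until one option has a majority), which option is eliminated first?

C

Round 1: D 14, E 12, C 5. C has the fewest and is eliminated.
Round 2: E 17, D 14. E has a majority.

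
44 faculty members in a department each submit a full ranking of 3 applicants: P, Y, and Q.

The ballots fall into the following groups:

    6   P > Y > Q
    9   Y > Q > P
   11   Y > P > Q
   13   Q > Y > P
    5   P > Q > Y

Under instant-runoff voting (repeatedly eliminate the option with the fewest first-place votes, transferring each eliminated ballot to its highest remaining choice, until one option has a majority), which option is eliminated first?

P

Round 1: Y 20, Q 13, P 11. P has the fewest and is eliminated.
Round 2: Y 26, Q 18. Y has a majority.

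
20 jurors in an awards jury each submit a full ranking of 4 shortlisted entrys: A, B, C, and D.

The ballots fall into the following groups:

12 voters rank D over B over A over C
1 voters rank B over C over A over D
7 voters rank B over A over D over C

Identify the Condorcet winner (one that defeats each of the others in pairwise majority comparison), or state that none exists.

D

Head-to-head results (20 voters total):
A vs B: B wins 20–0.
A vs C: A wins 19–1.
A vs D: D wins 12–8.
B vs C: B wins 20–0.
B vs D: D wins 12–8.
C vs D: D wins 19–1.
D beats each rival — A (12–8), B (12–8), C (19–1) — so D is the Condorcet winner.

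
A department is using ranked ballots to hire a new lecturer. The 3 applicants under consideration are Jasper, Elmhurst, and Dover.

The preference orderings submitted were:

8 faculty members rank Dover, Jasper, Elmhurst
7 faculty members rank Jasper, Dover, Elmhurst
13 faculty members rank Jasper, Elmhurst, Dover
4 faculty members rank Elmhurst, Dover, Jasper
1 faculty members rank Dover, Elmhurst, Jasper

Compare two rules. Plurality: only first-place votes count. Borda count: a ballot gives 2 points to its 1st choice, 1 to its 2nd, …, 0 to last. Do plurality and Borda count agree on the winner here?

Yes

Plurality first-place counts: Jasper 20, Elmhurst 4, Dover 9 → Jasper.
Borda totals: Jasper 48, Elmhurst 22, Dover 29 → Jasper.
The two rules agree on Jasper.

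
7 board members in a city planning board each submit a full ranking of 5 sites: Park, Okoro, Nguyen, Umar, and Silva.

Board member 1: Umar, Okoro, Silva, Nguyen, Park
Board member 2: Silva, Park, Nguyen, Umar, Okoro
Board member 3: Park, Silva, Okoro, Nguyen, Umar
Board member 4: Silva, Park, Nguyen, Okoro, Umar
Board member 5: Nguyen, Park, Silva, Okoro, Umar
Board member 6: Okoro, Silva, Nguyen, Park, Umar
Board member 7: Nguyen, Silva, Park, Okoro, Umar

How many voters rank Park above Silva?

2

Ballots ranking Park above Silva: 2.
Ballots ranking Silva above Park: 5.
So 2 of 7 voters prefer Park to Silva.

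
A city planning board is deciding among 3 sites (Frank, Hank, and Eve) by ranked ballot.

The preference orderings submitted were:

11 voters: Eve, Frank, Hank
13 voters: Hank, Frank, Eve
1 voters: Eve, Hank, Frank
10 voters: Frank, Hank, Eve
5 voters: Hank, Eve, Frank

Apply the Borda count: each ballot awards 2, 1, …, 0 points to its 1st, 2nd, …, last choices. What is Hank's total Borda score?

Borda scores:
  Frank: 11·1 + 13·1 + 0 + 10·2 + 5·0 = 44
  Hank: 11·0 + 13·2 + 1 + 10·1 + 5·2 = 47
  Eve: 11·2 + 13·0 + 2 + 10·0 + 5·1 = 29

47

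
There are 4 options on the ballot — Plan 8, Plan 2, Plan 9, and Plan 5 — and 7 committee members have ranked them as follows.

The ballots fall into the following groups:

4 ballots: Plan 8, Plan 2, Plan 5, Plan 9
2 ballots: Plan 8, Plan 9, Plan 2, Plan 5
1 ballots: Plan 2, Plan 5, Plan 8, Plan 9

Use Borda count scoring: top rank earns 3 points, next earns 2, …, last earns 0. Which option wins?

Plan 8

Borda scores:
  Plan 8: 4·3 + 2·3 + 1 = 19
  Plan 2: 4·2 + 2·1 + 3 = 13
  Plan 9: 4·0 + 2·2 + 0 = 4
  Plan 5: 4·1 + 2·0 + 2 = 6
Plan 8 has the highest total.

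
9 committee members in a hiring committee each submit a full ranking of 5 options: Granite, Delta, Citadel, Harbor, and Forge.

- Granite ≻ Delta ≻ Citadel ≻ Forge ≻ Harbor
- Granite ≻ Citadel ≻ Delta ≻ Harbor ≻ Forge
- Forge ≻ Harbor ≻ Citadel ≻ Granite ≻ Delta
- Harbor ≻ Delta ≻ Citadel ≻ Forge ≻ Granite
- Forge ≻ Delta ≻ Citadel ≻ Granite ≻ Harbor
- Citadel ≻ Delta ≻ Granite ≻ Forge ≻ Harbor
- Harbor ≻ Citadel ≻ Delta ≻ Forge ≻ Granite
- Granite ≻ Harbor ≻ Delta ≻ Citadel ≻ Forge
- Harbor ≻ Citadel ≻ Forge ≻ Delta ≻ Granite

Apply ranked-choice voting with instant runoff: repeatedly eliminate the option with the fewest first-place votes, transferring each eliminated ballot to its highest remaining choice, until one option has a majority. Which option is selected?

Granite

Round 1: Granite 3, Harbor 3, Forge 2, Citadel 1, Delta 0. Delta has the fewest and is eliminated.
Round 2: Granite 3, Harbor 3, Forge 2, Citadel 1. Citadel has the fewest and is eliminated.
Round 3: Granite 4, Harbor 3, Forge 2. Forge has the fewest and is eliminated.
Round 4: Granite 5, Harbor 4. Granite has a majority.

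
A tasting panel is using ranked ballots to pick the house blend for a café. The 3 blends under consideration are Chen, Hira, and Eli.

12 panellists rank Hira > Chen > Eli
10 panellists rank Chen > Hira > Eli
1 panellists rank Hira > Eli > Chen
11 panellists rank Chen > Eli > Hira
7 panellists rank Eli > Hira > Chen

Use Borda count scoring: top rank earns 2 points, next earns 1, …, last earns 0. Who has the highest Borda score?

Borda scores:
  Chen: 12·1 + 10·2 + 0 + 11·2 + 7·0 = 54
  Hira: 12·2 + 10·1 + 2 + 11·0 + 7·1 = 43
  Eli: 12·0 + 10·0 + 1 + 11·1 + 7·2 = 26
Chen has the highest total.

Chen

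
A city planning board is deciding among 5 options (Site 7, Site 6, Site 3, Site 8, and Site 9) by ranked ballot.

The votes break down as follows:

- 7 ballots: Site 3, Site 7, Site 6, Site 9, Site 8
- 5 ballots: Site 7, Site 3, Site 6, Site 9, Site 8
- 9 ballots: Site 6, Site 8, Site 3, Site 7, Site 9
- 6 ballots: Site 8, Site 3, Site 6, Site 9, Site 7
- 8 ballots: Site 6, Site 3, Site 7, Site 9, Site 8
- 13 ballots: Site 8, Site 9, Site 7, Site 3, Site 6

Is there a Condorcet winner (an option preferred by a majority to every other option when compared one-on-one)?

No

Head-to-head results (48 voters total):
Site 7 vs Site 6: Site 7 wins 25–23.
Site 7 vs Site 3: Site 3 wins 30–18.
Site 7 vs Site 8: Site 8 wins 28–20.
Site 7 vs Site 9: Site 7 wins 29–19.
Site 6 vs Site 3: Site 3 wins 31–17.
Site 6 vs Site 8: Site 6 wins 29–19.
Site 6 vs Site 9: Site 6 wins 35–13.
Site 3 vs Site 8: Site 8 wins 28–20.
Site 3 vs Site 9: Site 3 wins 35–13.
Site 8 vs Site 9: Site 8 wins 28–20.
No candidate beats all others: Site 7 beats Site 6 beats Site 8 beats Site 7, a majority cycle.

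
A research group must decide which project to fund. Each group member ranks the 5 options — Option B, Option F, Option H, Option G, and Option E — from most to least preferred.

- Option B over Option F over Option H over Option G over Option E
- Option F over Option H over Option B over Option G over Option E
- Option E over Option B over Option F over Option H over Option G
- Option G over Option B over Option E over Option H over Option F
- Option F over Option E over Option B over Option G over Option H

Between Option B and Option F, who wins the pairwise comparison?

Ballots ranking Option B above Option F: 3.
Ballots ranking Option F above Option B: 2.
Option B wins the head-to-head, 3–2.

Option B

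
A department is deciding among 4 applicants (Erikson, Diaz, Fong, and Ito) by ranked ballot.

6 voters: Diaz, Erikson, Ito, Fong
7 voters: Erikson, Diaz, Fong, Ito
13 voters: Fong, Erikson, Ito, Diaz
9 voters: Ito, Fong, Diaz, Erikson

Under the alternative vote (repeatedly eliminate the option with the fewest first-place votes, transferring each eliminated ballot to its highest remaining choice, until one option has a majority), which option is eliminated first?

Diaz

Round 1: Fong 13, Ito 9, Erikson 7, Diaz 6. Diaz has the fewest and is eliminated.
Round 2: Erikson 13, Fong 13, Ito 9. Ito has the fewest and is eliminated.
Round 3: Fong 22, Erikson 13. Fong has a majority.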